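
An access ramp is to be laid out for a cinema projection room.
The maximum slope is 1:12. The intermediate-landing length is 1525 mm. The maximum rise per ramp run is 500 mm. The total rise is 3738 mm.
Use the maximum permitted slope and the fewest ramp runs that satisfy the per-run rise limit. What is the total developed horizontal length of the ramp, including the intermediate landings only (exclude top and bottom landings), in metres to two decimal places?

55.53 m

3738 / 500 = 7.48, so 8 ramp runs are needed. That means 7 intermediate landings.
Ramp run (horizontal) at 1:12: 3738 × 12 = 44856 mm.
Intermediate landings: 7 × 1525 = 10675 mm.
Developed length = 44856 + 10675 = 55531 mm.
= 55.53 m.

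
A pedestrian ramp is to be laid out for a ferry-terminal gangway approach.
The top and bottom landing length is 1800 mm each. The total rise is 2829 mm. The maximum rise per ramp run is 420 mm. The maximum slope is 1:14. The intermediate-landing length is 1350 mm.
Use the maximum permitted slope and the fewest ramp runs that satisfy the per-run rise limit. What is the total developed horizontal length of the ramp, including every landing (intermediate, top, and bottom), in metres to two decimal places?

At most 420 each: 2829/420 = 6.74, giving 7 ramp runs. That means 6 intermediate landings.
Ramp run (horizontal) at 1:14: 2829 × 14 = 39606 mm.
6 intermediate landings contribute 6 × 1350 = 8100 mm.
Top and bottom landings: 2 × 1800 = 3600 mm.
Total = 39606 + 8100 + 3600 = 51306 mm.
= 51.31 m.

51.31 m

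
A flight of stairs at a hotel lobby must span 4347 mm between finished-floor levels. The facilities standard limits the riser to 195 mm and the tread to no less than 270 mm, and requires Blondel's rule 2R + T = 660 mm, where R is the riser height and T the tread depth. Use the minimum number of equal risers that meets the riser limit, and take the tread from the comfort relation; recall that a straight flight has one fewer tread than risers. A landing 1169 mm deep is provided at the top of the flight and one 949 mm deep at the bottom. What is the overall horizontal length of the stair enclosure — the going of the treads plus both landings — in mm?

⌈4347/195⌉ = 23 risers.
R = 4347 ÷ 23 = 189 mm.
T = 660 − 2·189 = 282 mm, which satisfies the 270 mm minimum.
23 risers give 22 treads; going = 22 × 282 = 6204 mm.
Enclosure = 6204 + 1169 + 949 = 8322 mm.

8322 mm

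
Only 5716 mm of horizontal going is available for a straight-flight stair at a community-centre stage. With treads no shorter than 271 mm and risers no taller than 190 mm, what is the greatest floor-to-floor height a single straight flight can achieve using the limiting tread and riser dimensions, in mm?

5716 / 271 = 21.09, so 21 treads fit.
Risers = treads + 1 = 22.
Maximum height = 22 × 190 = 4180 mm.

4180 mm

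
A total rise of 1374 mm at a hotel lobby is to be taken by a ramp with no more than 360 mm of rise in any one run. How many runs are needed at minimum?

4 runs

1374 / 360 = 3.817 → round up to 4 ramp runs.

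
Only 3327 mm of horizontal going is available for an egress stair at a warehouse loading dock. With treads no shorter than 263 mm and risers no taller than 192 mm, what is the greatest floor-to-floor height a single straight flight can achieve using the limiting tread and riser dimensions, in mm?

2496 mm

3327 / 263 = 12.65, so 12 treads fit.
Risers = treads + 1 = 13.
Maximum height = 13 × 192 = 2496 mm.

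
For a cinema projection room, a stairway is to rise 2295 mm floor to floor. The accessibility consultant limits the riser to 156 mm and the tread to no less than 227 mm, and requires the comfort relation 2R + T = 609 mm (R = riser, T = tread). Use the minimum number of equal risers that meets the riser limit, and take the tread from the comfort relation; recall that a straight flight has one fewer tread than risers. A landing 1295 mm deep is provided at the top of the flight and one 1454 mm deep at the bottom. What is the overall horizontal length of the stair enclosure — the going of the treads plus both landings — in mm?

6991 mm

⌈2295/156⌉ = 15 risers.
Riser R = 2295 / 15 = 153 mm, within the 156 mm limit.
From 2R + T = 609: T = 609 − 306 = 303 mm.
Going = (15 − 1) × 303 = 4242 mm.
Enclosure = 4242 + 1295 + 1454 = 6991 mm.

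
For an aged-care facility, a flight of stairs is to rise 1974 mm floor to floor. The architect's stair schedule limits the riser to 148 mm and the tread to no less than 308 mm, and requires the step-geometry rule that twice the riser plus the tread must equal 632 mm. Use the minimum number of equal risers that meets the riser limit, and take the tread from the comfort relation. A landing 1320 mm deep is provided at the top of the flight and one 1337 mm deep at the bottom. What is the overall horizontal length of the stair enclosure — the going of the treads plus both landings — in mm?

1974 / 148 = 13.338 → round up to 14 risers.
R = 1974 ÷ 14 = 141 mm.
T = 632 − 2·141 = 350 mm, which satisfies the 308 mm minimum.
Going = (14 − 1) × 350 = 4550 mm.
Add landings: 4550 + 1320 + 1337 = 7207 mm.

7207 mm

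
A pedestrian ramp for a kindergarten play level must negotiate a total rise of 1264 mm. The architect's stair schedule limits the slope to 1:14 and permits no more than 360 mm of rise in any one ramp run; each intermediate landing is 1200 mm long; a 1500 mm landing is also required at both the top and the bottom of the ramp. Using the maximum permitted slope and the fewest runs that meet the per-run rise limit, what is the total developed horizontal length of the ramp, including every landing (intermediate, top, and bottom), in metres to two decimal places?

24.30 m

⌈1264/360⌉ = 4 ramp runs. That means 3 intermediate landings.
Horizontal run for 1264 mm of rise at 1:14 is 1264 × 14 = 17696 mm.
3 intermediate landings contribute 3 × 1200 = 3600 mm.
Top and bottom landings: 2 × 1500 = 3000 mm.
Total = 17696 + 3600 + 3000 = 24296 mm.
= 24.30 m.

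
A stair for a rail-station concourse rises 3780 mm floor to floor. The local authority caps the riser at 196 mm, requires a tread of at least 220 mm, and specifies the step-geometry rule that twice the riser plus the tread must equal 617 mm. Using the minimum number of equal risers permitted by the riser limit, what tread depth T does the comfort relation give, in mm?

239 mm

⌈3780/196⌉ = 20 risers.
Riser R = 3780 / 20 = 189 mm, within the 196 mm limit.
From 2R + T = 617: T = 617 − 378 = 239 mm.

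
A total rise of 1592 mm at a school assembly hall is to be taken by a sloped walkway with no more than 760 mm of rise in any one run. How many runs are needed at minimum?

⌈1592/760⌉ = 3 ramp runs.

3 runs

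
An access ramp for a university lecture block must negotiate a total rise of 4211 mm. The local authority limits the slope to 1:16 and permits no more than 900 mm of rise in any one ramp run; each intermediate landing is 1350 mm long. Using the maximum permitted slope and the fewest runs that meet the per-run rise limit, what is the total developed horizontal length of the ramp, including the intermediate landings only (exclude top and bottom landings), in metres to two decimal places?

4211 / 900 = 4.68, so 5 ramp runs are needed. That means 4 intermediate landings.
Ramp run (horizontal) at 1:16: 4211 × 16 = 67376 mm.
Intermediate landings: 4 × 1350 = 5400 mm.
Developed length = 67376 + 5400 = 72776 mm.
= 72.78 m.

72.78 m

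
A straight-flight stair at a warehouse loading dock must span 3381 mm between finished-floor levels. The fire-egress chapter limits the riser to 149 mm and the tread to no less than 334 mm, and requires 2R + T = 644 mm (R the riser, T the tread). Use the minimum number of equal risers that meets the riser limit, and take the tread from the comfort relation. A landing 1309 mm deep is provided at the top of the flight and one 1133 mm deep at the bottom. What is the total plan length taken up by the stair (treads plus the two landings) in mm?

10142 mm

⌈3381/149⌉ = 23 risers.
R = 3381 ÷ 23 = 147 mm.
T = 644 − 2·147 = 350 mm, which satisfies the 334 mm minimum.
Going = (23 − 1) × 350 = 7700 mm.
Enclosure = 7700 + 1309 + 1133 = 10142 mm.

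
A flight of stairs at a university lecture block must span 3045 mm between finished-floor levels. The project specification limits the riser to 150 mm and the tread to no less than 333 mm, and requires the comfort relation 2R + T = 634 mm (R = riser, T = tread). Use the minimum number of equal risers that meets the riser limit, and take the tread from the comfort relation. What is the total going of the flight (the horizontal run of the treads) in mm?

6880 mm

3045 / 150 = 20.30, so 21 risers are needed.
Riser R = 3045 / 21 = 145 mm, within the 150 mm limit.
T = 634 − 2·145 = 344 mm, which satisfies the 333 mm minimum.
21 risers give 20 treads; going = 20 × 344 = 6880 mm.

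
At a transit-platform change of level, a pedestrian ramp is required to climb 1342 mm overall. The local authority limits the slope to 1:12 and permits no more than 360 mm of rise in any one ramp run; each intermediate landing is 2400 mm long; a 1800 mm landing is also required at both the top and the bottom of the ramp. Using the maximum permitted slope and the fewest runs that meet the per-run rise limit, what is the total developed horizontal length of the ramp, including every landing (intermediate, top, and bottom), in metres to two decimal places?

1342 / 360 = 3.728 → round up to 4 ramp runs. That means 3 intermediate landings.
Horizontal run for 1342 mm of rise at 1:12 is 1342 × 12 = 16104 mm.
3 intermediate landings contribute 3 × 2400 = 7200 mm.
Top and bottom landings: 2 × 1800 = 3600 mm.
Total = 16104 + 7200 + 3600 = 26904 mm.
= 26.90 m.

26.90 m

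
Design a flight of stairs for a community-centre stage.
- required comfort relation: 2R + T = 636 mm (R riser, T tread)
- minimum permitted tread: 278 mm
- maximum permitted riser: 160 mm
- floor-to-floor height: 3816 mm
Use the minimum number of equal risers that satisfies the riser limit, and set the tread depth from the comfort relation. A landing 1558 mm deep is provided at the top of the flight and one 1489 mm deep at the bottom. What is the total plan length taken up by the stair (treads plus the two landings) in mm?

3816 / 160 = 23.850 → round up to 24 risers.
Each riser is 3816/24 = 159 mm (≤ 160 mm).
From 2R + T = 636: T = 636 − 318 = 318 mm.
Treads = 24 − 1 = 23; going = 23 × 318 = 7314 mm.
Enclosure = 7314 + 1558 + 1489 = 10361 mm.

10361 mm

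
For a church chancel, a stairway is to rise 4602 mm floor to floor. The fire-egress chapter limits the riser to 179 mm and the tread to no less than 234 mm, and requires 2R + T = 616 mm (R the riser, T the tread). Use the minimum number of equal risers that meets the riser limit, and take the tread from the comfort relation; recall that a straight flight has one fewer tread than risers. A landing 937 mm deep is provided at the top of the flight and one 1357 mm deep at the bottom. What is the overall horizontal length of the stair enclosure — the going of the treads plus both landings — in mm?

8844 mm

At most 179 each: 4602/179 = 25.71, giving 26 risers.
R = 4602 ÷ 26 = 177 mm.
Tread T = 616 − 2 × 177 = 262 mm (≥ 234 mm).
Going = (26 − 1) × 262 = 6550 mm.
Enclosure = 6550 + 937 + 1357 = 8844 mm.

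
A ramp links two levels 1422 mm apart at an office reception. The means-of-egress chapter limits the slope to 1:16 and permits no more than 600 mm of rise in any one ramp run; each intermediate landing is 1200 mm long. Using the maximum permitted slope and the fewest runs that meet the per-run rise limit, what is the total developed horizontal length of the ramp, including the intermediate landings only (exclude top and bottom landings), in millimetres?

At most 600 each: 1422/600 = 2.37, giving 3 ramp runs. That means 2 intermediate landings.
Horizontal run for 1422 mm of rise at 1:16 is 1422 × 16 = 22752 mm.
2 intermediate landings contribute 2 × 1200 = 2400 mm.
Developed length = 22752 + 2400 = 25152 mm.

25152 mm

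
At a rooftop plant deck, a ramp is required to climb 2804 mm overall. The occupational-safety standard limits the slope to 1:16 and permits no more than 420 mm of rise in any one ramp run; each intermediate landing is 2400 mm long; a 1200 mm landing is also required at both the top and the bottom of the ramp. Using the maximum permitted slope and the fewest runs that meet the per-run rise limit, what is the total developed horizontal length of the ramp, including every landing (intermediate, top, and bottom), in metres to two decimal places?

61.66 m

2804 / 420 = 6.676 → round up to 7 ramp runs. That means 6 intermediate landings.
Ramp run (horizontal) at 1:16: 2804 × 16 = 44864 mm.
6 intermediate landings contribute 6 × 2400 = 14400 mm.
Top and bottom landings: 2 × 1200 = 2400 mm.
Total = 44864 + 14400 + 2400 = 61664 mm.
= 61.66 m.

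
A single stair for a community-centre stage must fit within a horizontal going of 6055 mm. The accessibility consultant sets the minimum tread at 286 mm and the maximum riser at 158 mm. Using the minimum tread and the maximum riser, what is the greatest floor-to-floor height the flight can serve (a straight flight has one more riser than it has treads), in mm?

3476 mm

6055 / 286 = 21.17, so 21 treads fit.
Risers = treads + 1 = 22.
Maximum height = 22 × 158 = 3476 mm.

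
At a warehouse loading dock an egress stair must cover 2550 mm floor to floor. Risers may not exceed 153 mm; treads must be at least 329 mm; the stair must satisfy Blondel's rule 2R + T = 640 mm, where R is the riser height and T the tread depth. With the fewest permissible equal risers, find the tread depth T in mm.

At most 153 each: 2550/153 = 16.67, giving 17 risers.
R = 2550 ÷ 17 = 150 mm.
From 2R + T = 640: T = 640 − 300 = 340 mm.

340 mm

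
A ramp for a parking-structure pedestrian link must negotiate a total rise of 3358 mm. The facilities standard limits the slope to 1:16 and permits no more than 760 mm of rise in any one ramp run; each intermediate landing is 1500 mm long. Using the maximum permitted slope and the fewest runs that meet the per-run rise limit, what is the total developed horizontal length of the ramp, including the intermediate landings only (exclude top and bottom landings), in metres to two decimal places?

⌈3358/760⌉ = 5 ramp runs. That means 4 intermediate landings.
Horizontal run for 3358 mm of rise at 1:16 is 3358 × 16 = 53728 mm.
Intermediate landings: 4 × 1500 = 6000 mm.
Total developed length = 53728 + 6000 = 59728 mm.
= 59.73 m.

59.73 m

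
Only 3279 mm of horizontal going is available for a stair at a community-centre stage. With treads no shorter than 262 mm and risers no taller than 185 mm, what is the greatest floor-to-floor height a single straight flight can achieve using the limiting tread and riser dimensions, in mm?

2405 mm

3279 / 262 = 12.52, so 12 treads fit.
Risers = treads + 1 = 13.
Maximum height = 13 × 185 = 2405 mm.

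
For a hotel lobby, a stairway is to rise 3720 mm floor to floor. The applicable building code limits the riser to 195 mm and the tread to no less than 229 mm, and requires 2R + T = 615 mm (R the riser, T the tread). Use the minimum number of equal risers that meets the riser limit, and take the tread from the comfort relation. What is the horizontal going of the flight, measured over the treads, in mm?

4617 mm

⌈3720/195⌉ = 20 risers.
R = 3720 ÷ 20 = 186 mm.
T = 615 − 2·186 = 243 mm, which satisfies the 229 mm minimum.
20 risers give 19 treads; going = 19 × 243 = 4617 mm.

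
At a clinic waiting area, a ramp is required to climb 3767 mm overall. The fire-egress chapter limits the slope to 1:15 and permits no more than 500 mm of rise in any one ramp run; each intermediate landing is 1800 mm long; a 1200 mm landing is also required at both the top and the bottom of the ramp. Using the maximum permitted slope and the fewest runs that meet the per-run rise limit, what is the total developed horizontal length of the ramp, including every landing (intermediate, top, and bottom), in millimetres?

71505 mm

⌈3767/500⌉ = 8 ramp runs. That means 7 intermediate landings.
Ramp run (horizontal) at 1:15: 3767 × 15 = 56505 mm.
7 intermediate landings contribute 7 × 1800 = 12600 mm.
Top and bottom landings: 2 × 1200 = 2400 mm.
Total = 56505 + 12600 + 2400 = 71505 mm.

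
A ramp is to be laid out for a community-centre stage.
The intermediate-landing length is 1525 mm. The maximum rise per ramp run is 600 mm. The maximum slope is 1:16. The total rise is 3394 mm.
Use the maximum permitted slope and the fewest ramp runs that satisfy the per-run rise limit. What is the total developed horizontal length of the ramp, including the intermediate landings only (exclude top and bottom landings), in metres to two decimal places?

61.93 m

At most 600 each: 3394/600 = 5.66, giving 6 ramp runs. That means 5 intermediate landings.
Ramp run (horizontal) at 1:16: 3394 × 16 = 54304 mm.
5 intermediate landings contribute 5 × 1525 = 7625 mm.
Total developed length = 54304 + 7625 = 61929 mm.
= 61.93 m.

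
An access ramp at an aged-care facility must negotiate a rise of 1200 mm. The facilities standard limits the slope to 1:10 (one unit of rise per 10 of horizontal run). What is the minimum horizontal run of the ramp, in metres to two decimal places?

Run = rise × 10 = 1200 × 10 = 12000 mm.
12000 mm = 12.00 m.

12.00 m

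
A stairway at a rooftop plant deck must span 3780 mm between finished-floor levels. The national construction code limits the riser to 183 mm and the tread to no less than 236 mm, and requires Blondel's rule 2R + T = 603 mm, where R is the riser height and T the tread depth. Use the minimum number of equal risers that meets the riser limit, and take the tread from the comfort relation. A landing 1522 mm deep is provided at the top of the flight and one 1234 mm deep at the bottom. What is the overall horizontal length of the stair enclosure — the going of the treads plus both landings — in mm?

3780 / 183 = 20.656 → round up to 21 risers.
Riser R = 3780 / 21 = 180 mm, within the 183 mm limit.
Tread T = 603 − 2 × 180 = 243 mm (≥ 236 mm).
21 risers give 20 treads; going = 20 × 243 = 4860 mm.
Add landings: 4860 + 1522 + 1234 = 7616 mm.

7616 mm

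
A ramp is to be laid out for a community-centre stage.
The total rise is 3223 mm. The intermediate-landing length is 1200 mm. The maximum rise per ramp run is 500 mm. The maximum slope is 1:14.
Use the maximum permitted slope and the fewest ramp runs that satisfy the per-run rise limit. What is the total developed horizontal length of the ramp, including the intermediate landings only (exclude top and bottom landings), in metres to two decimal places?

52.32 m

⌈3223/500⌉ = 7 ramp runs. That means 6 intermediate landings.
Ramp run (horizontal) at 1:14: 3223 × 14 = 45122 mm.
Intermediate landings: 6 × 1200 = 7200 mm.
Total developed length = 45122 + 7200 = 52322 mm.
= 52.32 m.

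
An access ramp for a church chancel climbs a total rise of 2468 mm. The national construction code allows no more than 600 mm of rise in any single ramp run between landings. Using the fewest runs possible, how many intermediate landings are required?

⌈2468/600⌉ = 5 ramp runs.
5 runs are separated by 4 intermediate landings.

4 intermediate landings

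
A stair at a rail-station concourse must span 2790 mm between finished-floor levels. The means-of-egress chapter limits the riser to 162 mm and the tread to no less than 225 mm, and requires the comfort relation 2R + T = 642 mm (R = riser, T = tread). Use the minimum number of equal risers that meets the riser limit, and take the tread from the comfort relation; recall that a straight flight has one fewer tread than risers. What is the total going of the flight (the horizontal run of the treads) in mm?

2790 / 162 = 17.222 → round up to 18 risers.
Each riser is 2790/18 = 155 mm (≤ 162 mm).
T = 642 − 2·155 = 332 mm, which satisfies the 225 mm minimum.
18 risers give 17 treads; going = 17 × 332 = 5644 mm.

5644 mm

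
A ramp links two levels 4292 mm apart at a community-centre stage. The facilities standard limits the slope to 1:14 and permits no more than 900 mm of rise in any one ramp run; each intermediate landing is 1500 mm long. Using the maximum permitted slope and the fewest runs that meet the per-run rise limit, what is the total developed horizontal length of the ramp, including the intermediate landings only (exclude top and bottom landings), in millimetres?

66088 mm

At most 900 each: 4292/900 = 4.77, giving 5 ramp runs. That means 4 intermediate landings.
Horizontal run for 4292 mm of rise at 1:14 is 4292 × 14 = 60088 mm.
Intermediate landings: 4 × 1500 = 6000 mm.
Developed length = 60088 + 6000 = 66088 mm.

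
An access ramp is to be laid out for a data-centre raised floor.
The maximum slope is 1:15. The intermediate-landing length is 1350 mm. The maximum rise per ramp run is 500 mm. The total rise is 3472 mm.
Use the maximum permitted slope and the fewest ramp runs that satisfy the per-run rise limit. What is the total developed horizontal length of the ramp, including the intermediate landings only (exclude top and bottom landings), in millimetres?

60180 mm

3472 / 500 = 6.94, so 7 ramp runs are needed. That means 6 intermediate landings.
Horizontal run for 3472 mm of rise at 1:15 is 3472 × 15 = 52080 mm.
Intermediate landings: 6 × 1350 = 8100 mm.
Developed length = 52080 + 8100 = 60180 mm.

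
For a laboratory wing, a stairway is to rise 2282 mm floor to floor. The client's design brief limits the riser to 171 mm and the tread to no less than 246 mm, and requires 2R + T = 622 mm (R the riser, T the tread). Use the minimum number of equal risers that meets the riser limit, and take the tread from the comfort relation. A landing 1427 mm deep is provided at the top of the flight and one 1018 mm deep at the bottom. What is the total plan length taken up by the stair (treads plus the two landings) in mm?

6293 mm

2282 / 171 = 13.345 → round up to 14 risers.
Riser R = 2282 / 14 = 163 mm, within the 171 mm limit.
From 2R + T = 622: T = 622 − 326 = 296 mm.
Treads = 14 − 1 = 13; going = 13 × 296 = 3848 mm.
Enclosure = 3848 + 1427 + 1018 = 6293 mm.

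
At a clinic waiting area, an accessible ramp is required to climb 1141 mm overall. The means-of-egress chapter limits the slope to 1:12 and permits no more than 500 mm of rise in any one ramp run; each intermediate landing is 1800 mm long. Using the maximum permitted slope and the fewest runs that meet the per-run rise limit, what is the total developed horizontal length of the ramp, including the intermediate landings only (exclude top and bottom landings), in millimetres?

1141 / 500 = 2.282 → round up to 3 ramp runs. That means 2 intermediate landings.
Horizontal run for 1141 mm of rise at 1:12 is 1141 × 12 = 13692 mm.
Intermediate landings: 2 × 1800 = 3600 mm.
Total developed length = 13692 + 3600 = 17292 mm.

17292 mm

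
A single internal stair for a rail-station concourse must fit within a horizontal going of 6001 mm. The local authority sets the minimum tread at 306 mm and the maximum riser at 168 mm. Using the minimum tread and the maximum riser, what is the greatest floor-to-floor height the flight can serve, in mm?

3360 mm

6001 / 306 = 19.61, so 19 treads fit.
Risers = treads + 1 = 20.
Maximum height = 20 × 168 = 3360 mm.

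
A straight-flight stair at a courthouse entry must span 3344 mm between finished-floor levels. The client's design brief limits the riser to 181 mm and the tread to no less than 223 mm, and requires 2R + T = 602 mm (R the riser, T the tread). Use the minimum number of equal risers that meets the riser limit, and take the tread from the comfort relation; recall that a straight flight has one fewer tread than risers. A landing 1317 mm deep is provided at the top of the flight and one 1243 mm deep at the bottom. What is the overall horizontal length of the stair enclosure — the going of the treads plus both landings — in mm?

⌈3344/181⌉ = 19 risers.
R = 3344 ÷ 19 = 176 mm.
T = 602 − 2·176 = 250 mm, which satisfies the 223 mm minimum.
Going = (19 − 1) × 250 = 4500 mm.
Add landings: 4500 + 1317 + 1243 = 7060 mm.

7060 mm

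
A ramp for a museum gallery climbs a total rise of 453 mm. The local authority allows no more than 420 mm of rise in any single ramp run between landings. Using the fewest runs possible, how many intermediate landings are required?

453 / 420 = 1.079 → round up to 2 ramp runs.
2 runs are separated by 1 intermediate landings.

1 intermediate landings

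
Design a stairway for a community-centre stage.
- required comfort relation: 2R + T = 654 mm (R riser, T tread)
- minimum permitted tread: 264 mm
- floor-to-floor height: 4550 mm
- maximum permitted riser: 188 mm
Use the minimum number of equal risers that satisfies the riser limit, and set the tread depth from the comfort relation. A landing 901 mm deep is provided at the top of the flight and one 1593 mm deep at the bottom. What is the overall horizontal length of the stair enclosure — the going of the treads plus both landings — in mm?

4550 / 188 = 24.20, so 25 risers are needed.
R = 4550 ÷ 25 = 182 mm.
From 2R + T = 654: T = 654 − 364 = 290 mm.
25 risers give 24 treads; going = 24 × 290 = 6960 mm.
Enclosure = 6960 + 901 + 1593 = 9454 mm.

9454 mm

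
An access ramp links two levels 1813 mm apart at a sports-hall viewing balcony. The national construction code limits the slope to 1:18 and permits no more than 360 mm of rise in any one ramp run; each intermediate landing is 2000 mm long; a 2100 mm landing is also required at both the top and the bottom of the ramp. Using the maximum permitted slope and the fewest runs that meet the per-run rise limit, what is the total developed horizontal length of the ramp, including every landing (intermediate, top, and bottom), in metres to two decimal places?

⌈1813/360⌉ = 6 ramp runs. That means 5 intermediate landings.
Horizontal run for 1813 mm of rise at 1:18 is 1813 × 18 = 32634 mm.
5 intermediate landings contribute 5 × 2000 = 10000 mm.
Top and bottom landings: 2 × 2100 = 4200 mm.
Total = 32634 + 10000 + 4200 = 46834 mm.
= 46.83 m.

46.83 m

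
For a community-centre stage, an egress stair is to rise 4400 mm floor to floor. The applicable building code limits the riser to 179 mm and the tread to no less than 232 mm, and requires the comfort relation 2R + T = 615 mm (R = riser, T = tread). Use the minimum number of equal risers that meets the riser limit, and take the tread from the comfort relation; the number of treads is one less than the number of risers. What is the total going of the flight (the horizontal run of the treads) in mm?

At most 179 each: 4400/179 = 24.58, giving 25 risers.
Riser R = 4400 / 25 = 176 mm, within the 179 mm limit.
T = 615 − 2·176 = 263 mm, which satisfies the 232 mm minimum.
Going = (25 − 1) × 263 = 6312 mm.

6312 mm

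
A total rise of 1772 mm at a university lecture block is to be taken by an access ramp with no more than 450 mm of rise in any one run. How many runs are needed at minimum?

At most 450 each: 1772/450 = 3.94, giving 4 ramp runs.

4 runs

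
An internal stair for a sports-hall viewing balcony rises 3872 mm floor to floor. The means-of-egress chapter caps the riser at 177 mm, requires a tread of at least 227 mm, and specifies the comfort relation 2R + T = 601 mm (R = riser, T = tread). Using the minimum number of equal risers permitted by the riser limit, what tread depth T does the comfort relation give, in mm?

3872 / 177 = 21.88, so 22 risers are needed.
Riser R = 3872 / 22 = 176 mm, within the 177 mm limit.
From 2R + T = 601: T = 601 − 352 = 249 mm.

249 mm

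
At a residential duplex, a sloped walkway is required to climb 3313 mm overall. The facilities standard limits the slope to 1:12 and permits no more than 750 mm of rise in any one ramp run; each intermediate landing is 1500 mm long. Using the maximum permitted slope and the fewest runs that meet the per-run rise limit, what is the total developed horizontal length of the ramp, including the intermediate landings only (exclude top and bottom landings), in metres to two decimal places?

45.76 m

3313 / 750 = 4.417 → round up to 5 ramp runs. That means 4 intermediate landings.
Ramp run (horizontal) at 1:12: 3313 × 12 = 39756 mm.
Intermediate landings: 4 × 1500 = 6000 mm.
Developed length = 39756 + 6000 = 45756 mm.
= 45.76 m.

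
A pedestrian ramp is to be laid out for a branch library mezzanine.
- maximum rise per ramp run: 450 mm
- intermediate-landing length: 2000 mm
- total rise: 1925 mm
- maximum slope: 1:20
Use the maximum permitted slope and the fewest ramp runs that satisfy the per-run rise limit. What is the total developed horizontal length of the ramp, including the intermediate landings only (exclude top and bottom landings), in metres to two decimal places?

1925 / 450 = 4.28, so 5 ramp runs are needed. That means 4 intermediate landings.
Horizontal run for 1925 mm of rise at 1:20 is 1925 × 20 = 38500 mm.
Intermediate landings: 4 × 2000 = 8000 mm.
Total developed length = 38500 + 8000 = 46500 mm.
= 46.50 m.

46.50 m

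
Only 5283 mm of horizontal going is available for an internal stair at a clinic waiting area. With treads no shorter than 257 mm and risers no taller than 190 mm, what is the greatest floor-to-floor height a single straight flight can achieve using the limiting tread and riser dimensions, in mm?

3990 mm

5283 / 257 = 20.56, so 20 treads fit.
Risers = treads + 1 = 21.
Maximum height = 21 × 190 = 3990 mm.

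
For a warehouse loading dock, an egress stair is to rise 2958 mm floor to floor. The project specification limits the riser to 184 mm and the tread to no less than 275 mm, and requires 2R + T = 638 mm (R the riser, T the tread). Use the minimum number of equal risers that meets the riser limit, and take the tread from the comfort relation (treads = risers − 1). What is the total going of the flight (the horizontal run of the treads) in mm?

2958 / 184 = 16.076 → round up to 17 risers.
Each riser is 2958/17 = 174 mm (≤ 184 mm).
Tread T = 638 − 2 × 174 = 290 mm (≥ 275 mm).
Treads = 17 − 1 = 16; going = 16 × 290 = 4640 mm.

4640 mm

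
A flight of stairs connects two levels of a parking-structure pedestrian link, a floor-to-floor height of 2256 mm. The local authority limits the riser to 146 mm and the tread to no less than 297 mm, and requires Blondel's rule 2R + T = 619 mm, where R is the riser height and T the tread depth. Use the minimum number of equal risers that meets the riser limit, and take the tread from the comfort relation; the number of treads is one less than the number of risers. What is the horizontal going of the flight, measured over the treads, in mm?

5055 mm

2256 / 146 = 15.45, so 16 risers are needed.
Riser R = 2256 / 16 = 141 mm, within the 146 mm limit.
Tread T = 619 − 2 × 141 = 337 mm (≥ 297 mm).
Treads = 16 − 1 = 15; going = 15 × 337 = 5055 mm.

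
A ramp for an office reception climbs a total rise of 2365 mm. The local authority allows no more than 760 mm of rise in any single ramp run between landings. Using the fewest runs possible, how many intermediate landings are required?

2365 / 760 = 3.112 → round up to 4 ramp runs.
4 runs are separated by 3 intermediate landings.

3 intermediate landings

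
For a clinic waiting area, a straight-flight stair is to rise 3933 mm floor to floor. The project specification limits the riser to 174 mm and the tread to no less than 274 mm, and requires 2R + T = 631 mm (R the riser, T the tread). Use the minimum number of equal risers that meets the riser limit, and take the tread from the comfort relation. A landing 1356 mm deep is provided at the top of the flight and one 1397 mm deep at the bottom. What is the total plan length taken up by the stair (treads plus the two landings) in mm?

3933 / 174 = 22.603 → round up to 23 risers.
Riser R = 3933 / 23 = 171 mm, within the 174 mm limit.
T = 631 − 2·171 = 289 mm, which satisfies the 274 mm minimum.
23 risers give 22 treads; going = 22 × 289 = 6358 mm.
Add landings: 6358 + 1356 + 1397 = 9111 mm.

9111 mm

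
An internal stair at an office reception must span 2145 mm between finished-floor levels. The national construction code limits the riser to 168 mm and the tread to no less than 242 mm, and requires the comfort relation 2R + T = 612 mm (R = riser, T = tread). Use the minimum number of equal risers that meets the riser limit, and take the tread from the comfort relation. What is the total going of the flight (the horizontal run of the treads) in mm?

3384 mm

2145 / 168 = 12.77, so 13 risers are needed.
Riser R = 2145 / 13 = 165 mm, within the 168 mm limit.
T = 612 − 2·165 = 282 mm, which satisfies the 242 mm minimum.
Treads = 13 − 1 = 12; going = 12 × 282 = 3384 mm.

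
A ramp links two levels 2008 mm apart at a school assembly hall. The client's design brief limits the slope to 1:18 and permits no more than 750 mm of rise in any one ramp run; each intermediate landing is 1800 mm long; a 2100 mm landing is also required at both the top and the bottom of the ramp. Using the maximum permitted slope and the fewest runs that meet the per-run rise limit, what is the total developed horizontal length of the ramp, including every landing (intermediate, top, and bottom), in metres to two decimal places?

43.94 m

2008 / 750 = 2.677 → round up to 3 ramp runs. That means 2 intermediate landings.
Horizontal run for 2008 mm of rise at 1:18 is 2008 × 18 = 36144 mm.
Intermediate landings: 2 × 1800 = 3600 mm.
Top and bottom landings: 2 × 2100 = 4200 mm.
Total = 36144 + 3600 + 4200 = 43944 mm.
= 43.94 m.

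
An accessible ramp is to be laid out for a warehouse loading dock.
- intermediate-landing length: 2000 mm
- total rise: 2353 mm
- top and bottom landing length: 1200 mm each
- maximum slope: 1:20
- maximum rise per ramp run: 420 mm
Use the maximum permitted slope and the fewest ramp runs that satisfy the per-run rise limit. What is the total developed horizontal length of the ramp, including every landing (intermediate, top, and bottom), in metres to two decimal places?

2353 / 420 = 5.602 → round up to 6 ramp runs. That means 5 intermediate landings.
Horizontal run for 2353 mm of rise at 1:20 is 2353 × 20 = 47060 mm.
Intermediate landings: 5 × 2000 = 10000 mm.
Top and bottom landings: 2 × 1200 = 2400 mm.
Total = 47060 + 10000 + 2400 = 59460 mm.
= 59.46 m.

59.46 m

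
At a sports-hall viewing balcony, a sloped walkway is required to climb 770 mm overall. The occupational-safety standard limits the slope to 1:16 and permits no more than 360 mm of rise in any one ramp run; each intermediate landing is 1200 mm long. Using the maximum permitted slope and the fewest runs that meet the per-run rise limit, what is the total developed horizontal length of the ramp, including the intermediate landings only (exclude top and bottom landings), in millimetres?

14720 mm

At most 360 each: 770/360 = 2.14, giving 3 ramp runs. That means 2 intermediate landings.
Ramp run (horizontal) at 1:16: 770 × 16 = 12320 mm.
Intermediate landings: 2 × 1200 = 2400 mm.
Total developed length = 12320 + 2400 = 14720 mm.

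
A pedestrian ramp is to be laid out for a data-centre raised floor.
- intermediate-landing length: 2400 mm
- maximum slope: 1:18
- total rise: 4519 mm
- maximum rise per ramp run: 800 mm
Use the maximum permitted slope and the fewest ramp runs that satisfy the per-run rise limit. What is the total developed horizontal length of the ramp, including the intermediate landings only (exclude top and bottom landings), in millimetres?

⌈4519/800⌉ = 6 ramp runs. That means 5 intermediate landings.
Ramp run (horizontal) at 1:18: 4519 × 18 = 81342 mm.
5 intermediate landings contribute 5 × 2400 = 12000 mm.
Total developed length = 81342 + 12000 = 93342 mm.

93342 mm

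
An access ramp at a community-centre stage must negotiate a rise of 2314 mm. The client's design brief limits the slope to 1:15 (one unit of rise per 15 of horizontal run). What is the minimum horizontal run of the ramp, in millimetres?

34710 mm

Run = rise × 15 = 2314 × 15 = 34710 mm.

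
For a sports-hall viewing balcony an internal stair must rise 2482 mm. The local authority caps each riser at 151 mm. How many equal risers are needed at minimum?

2482 / 151 = 16.44, so 17 risers are needed.

17 risers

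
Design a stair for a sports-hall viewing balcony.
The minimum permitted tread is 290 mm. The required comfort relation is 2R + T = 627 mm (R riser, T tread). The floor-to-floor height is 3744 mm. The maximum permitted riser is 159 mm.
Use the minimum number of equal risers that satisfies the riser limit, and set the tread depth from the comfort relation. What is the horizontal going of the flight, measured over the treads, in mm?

⌈3744/159⌉ = 24 risers.
R = 3744 ÷ 24 = 156 mm.
From 2R + T = 627: T = 627 − 312 = 315 mm.
24 risers give 23 treads; going = 23 × 315 = 7245 mm.

7245 mm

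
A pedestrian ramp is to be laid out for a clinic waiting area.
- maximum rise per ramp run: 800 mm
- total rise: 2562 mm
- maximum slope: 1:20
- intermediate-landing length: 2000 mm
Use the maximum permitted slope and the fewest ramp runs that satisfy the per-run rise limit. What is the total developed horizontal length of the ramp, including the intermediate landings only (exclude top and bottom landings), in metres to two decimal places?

At most 800 each: 2562/800 = 3.20, giving 4 ramp runs. That means 3 intermediate landings.
Horizontal run for 2562 mm of rise at 1:20 is 2562 × 20 = 51240 mm.
Intermediate landings: 3 × 2000 = 6000 mm.
Developed length = 51240 + 6000 = 57240 mm.
= 57.24 m.

57.24 m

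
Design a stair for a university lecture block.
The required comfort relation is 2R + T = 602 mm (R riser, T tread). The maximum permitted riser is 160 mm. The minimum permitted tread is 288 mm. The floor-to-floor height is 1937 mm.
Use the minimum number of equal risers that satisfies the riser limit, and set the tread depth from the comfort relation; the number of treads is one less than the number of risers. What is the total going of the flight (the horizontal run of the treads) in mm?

3648 mm

1937 / 160 = 12.106 → round up to 13 risers.
Riser R = 1937 / 13 = 149 mm, within the 160 mm limit.
Tread T = 602 − 2 × 149 = 304 mm (≥ 288 mm).
13 risers give 12 treads; going = 12 × 304 = 3648 mm.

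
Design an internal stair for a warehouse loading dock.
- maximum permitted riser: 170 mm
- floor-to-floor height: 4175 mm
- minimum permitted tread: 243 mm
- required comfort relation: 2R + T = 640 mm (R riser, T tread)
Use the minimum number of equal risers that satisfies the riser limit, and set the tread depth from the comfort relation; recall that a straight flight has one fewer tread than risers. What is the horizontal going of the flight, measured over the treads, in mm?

4175 / 170 = 24.56, so 25 risers are needed.
R = 4175 ÷ 25 = 167 mm.
T = 640 − 2·167 = 306 mm, which satisfies the 243 mm minimum.
Going = (25 − 1) × 306 = 7344 mm.

7344 mm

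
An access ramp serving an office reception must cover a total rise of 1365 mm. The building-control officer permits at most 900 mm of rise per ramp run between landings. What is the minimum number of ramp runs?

2 runs

⌈1365/900⌉ = 2 ramp runs.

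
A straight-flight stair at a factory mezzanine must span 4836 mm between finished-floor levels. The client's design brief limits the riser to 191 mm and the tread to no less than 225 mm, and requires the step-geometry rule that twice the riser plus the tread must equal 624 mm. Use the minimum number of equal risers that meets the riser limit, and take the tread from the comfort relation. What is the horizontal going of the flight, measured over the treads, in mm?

4836 / 191 = 25.32, so 26 risers are needed.
Each riser is 4836/26 = 186 mm (≤ 191 mm).
Tread T = 624 − 2 × 186 = 252 mm (≥ 225 mm).
26 risers give 25 treads; going = 25 × 252 = 6300 mm.

6300 mm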